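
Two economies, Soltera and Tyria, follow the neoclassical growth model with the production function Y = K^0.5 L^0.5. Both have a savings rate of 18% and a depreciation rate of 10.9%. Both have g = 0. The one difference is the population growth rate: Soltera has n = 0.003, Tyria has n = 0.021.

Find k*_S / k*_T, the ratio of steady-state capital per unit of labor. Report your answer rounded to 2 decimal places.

k*_S / k*_T ≈ 1.35

Steady-state k* = [s/(n + δ)]^(1/(1−α)), so the ratio is [ (s_S/(n + δ)_S) / (s_T/(n + δ)_T) ]^2.
s_S/(n + δ)_S = 0.18/0.112 = 1.6071; s_T/(n + δ)_T = 0.18/0.130 = 1.3846.
Ratio = (1.6071/1.3846)^2 = 1.1607^2 ≈ 1.3472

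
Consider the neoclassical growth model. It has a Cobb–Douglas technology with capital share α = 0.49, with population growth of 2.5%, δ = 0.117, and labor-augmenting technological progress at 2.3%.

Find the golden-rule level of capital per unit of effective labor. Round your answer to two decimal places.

The golden rule sets f'(k) = n + g + δ, i.e. α·k^(α−1) = n + g + δ.
So k^(1−α) = α / (n + g + δ) = 0.49 / 0.165 = 2.9697.
k_gold = 2.9697^(1/0.51) ≈ 8.4506

k_gold ≈ 8.45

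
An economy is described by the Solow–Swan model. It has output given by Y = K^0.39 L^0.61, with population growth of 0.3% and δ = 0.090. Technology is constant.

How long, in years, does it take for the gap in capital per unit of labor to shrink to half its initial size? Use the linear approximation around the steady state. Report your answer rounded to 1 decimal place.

Near the steady state the convergence rate is λ = (1 − α)(n + δ).
λ = (1 − 0.39) × 0.093 = 0.61 × 0.093 = 0.05673
Half-life = ln 2 / λ = 0.6931 / 0.05673 ≈ 12.22 years

half-life ≈ 12.2 years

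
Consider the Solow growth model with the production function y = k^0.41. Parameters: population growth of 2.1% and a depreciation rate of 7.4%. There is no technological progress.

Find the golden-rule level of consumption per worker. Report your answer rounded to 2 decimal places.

c_gold ≈ 1.63

At the golden rule, f'(k) = n + δ, so α·k^(α−1) = n + δ and k_gold = (α/(n + δ))^(1/(1−α)).
k_gold = (0.41/0.095)^(1/0.59) = 4.3158^1.6949 ≈ 11.9224
c_gold = f(k_gold) − (n + δ)·k_gold = 2.7625 − 0.095×11.9224 ≈ 1.6299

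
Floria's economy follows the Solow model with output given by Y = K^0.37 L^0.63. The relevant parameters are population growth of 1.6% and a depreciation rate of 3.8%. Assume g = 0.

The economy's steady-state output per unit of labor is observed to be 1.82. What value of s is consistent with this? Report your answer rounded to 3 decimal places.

At the steady state, Δk = 0, so s·k^α = (n + δ)·k.
Since y* = [s/(n + δ)]^(α/(1−α)), we have s/(n + δ) = (y*)^((1−α)/α) = 1.82^1.7027 = 2.7722.
Therefore s = 2.7722 × (n + δ) = 2.7722 × 0.054 = 0.1497.

s ≈ 0.150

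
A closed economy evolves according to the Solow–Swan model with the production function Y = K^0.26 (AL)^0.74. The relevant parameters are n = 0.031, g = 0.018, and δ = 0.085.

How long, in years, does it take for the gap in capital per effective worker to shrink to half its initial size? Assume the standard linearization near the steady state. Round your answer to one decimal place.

t_½ ≈ 7.0 years

Near the steady state the convergence rate is λ = (1 − α)(n + g + δ).
λ = (1 − 0.26) × 0.134 = 0.74 × 0.134 = 0.09916
Half-life = ln 2 / λ = 0.6931 / 0.09916 ≈ 6.99 years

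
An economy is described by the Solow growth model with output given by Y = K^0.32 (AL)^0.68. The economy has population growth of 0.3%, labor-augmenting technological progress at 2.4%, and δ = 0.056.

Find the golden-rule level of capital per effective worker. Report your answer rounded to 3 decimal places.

The golden rule sets f'(k) = n + g + δ, i.e. α·k^(α−1) = n + g + δ.
So k^(1−α) = α / (n + g + δ) = 0.32 / 0.083 = 3.8554.
k_gold = 3.8554^(1/0.68) ≈ 7.2756

k_gold ≈ 7.276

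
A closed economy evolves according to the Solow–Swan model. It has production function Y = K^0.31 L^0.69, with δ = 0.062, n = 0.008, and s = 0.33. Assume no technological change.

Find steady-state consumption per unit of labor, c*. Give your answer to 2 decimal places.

At the steady state, Δk = 0, so s·k^α = (n + δ)·k.
Rearranging, k^(1−α) = s / (n + δ).
k^0.69 = 0.33 / (0.008 + 0.062) = 0.33 / 0.070 = 4.7143
k* = 4.7143^(1/0.69) ≈ 9.4617
y* = (k*)^α = 9.4617^0.31 ≈ 2.0070
c* = (1 − s)·y* = (1 − 0.33) × 2.0070 ≈ 1.3447

c* ≈ 1.34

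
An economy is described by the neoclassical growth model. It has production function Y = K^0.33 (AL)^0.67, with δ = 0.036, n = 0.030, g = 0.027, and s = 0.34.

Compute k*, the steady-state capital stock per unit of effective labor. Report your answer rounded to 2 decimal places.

k* = 6.92

In steady state, investment equals break-even investment: s·k^α = (n + g + δ)·k.
Dividing both sides by k: k^(1−α) = s / (n + g + δ).
k^0.67 = 0.34 / (0.030 + 0.027 + 0.036) = 0.34 / 0.093 = 3.6559
k* = 3.6559^(1/0.67) ≈ 6.9229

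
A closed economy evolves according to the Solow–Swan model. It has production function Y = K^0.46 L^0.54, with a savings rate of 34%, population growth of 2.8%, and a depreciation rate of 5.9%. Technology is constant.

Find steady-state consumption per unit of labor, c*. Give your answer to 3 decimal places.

c* = 2.108

In steady state, investment equals break-even investment: s·k^α = (n + δ)·k.
Rearranging, k^(1−α) = s / (n + δ).
k^0.54 = 0.34 / (0.028 + 0.059) = 0.34 / 0.087 = 3.9080
k* = 3.9080^(1/0.54) ≈ 12.4799
y* = (k*)^α = 12.4799^0.46 ≈ 3.1934
c* = (1 − s)·y* = (1 − 0.34) × 3.1934 ≈ 2.1076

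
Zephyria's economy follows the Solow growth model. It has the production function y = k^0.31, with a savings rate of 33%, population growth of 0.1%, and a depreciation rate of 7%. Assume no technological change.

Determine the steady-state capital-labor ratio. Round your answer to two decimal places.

Steady state requires s·f(k) = (n + δ)·k, i.e. s·k^α = (n + δ)·k.
Rearranging, k^(1−α) = s / (n + δ).
k^0.69 = 0.33 / (0.001 + 0.070) = 0.33 / 0.071 = 4.6479
k* = 4.6479^(1/0.69) ≈ 9.2691

k* = 9.27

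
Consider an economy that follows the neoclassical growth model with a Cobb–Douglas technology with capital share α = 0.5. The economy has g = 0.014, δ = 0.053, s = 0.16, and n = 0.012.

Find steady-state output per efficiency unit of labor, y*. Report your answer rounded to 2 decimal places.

y* ≈ 2.03

In steady state, investment equals break-even investment: s·k^α = (n + g + δ)·k.
Dividing both sides by k: k^(1−α) = s / (n + g + δ).
k^0.5 = 0.16 / (0.012 + 0.014 + 0.053) = 0.16 / 0.079 = 2.0253
k* = 2.0253^(1/0.5) ≈ 4.1018
y* = (k*)^α = 4.1018^0.5 ≈ 2.0253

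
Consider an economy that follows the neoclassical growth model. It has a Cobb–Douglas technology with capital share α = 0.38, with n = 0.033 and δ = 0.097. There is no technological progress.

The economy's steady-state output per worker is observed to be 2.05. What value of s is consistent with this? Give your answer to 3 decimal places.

Steady state requires s·f(k) = (n + δ)·k, i.e. s·k^α = (n + δ)·k.
Since y* = [s/(n + δ)]^(α/(1−α)), we have s/(n + δ) = (y*)^((1−α)/α) = 2.05^1.6316 = 3.2259.
Therefore s = 3.2259 × (n + δ) = 3.2259 × 0.130 = 0.4194.

s ≈ 0.419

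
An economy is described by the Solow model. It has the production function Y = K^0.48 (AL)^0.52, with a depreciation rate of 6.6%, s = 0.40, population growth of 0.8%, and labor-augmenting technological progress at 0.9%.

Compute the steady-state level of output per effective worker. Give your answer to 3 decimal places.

Steady state requires s·f(k) = (n + g + δ)·k, i.e. s·k^α = (n + g + δ)·k.
Dividing both sides by k: k^(1−α) = s / (n + g + δ).
k^0.52 = 0.40 / (0.008 + 0.009 + 0.066) = 0.40 / 0.083 = 4.8193
k* = 4.8193^(1/0.52) ≈ 20.5793
y* = (k*)^α = 20.5793^0.48 ≈ 4.2702

y* ≈ 4.270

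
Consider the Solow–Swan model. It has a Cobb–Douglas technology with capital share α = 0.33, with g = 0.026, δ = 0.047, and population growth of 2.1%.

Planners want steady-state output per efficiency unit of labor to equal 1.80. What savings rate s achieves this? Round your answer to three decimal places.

s ≈ 0.310

At the steady state, Δk = 0, so s·k^α = (n + g + δ)·k.
Since y* = [s/(n + g + δ)]^(α/(1−α)), we have s/(n + g + δ) = (y*)^((1−α)/α) = 1.80^2.0303 = 3.2982.
Therefore s = 3.2982 × (n + g + δ) = 3.2982 × 0.094 = 0.3100.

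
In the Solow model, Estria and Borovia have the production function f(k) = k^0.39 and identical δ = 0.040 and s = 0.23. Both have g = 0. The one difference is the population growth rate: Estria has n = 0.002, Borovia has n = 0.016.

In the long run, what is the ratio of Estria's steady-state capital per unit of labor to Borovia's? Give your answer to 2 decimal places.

ratio ≈ 1.60

Steady-state k* = [s/(n + δ)]^(1/(1−α)), so the ratio is [ (s_E/(n + δ)_E) / (s_B/(n + δ)_B) ]^1.6393.
s_E/(n + δ)_E = 0.23/0.042 = 5.4762; s_B/(n + δ)_B = 0.23/0.056 = 4.1071.
Ratio = (5.4762/4.1071)^1.6393 = 1.3333^1.6393 ≈ 1.6025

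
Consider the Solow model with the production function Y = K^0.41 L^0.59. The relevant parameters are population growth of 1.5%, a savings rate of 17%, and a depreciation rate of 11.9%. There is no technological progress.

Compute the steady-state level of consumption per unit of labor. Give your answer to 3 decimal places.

c* = 0.979

At the steady state, Δk = 0, so s·k^α = (n + δ)·k.
Dividing both sides by k: k^(1−α) = s / (n + δ).
k^0.59 = 0.17 / (0.015 + 0.119) = 0.17 / 0.134 = 1.2687
k* = 1.2687^(1/0.59) ≈ 1.4969
y* = (k*)^α = 1.4969^0.41 ≈ 1.1799
c* = (1 − s)·y* = (1 − 0.17) × 1.1799 ≈ 0.9793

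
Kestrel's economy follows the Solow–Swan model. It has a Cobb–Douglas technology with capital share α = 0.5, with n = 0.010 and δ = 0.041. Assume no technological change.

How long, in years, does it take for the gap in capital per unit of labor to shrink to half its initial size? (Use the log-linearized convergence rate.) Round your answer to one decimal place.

half-life ≈ 27.2 years

Near the steady state the convergence rate is λ = (1 − α)(n + δ).
λ = (1 − 0.5) × 0.051 = 0.5 × 0.051 = 0.0255
Half-life = ln 2 / λ = 0.6931 / 0.0255 ≈ 27.18 years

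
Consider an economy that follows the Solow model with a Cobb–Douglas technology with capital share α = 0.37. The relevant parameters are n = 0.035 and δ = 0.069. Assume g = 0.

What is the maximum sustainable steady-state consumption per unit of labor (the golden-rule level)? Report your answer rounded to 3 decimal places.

c_gold ≈ 1.328

At the golden rule, f'(k) = n + δ, so α·k^(α−1) = n + δ and k_gold = (α/(n + δ))^(1/(1−α)).
k_gold = (0.37/0.104)^(1/0.63) = 3.5577^1.5873 ≈ 7.4967
c_gold = f(k_gold) − (n + δ)·k_gold = 2.1072 − 0.104×7.4967 ≈ 1.3275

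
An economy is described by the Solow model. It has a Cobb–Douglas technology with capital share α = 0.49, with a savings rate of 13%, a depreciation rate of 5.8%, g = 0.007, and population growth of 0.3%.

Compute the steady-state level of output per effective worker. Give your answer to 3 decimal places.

y* = 1.864

At the steady state, Δk = 0, so s·k^α = (n + g + δ)·k.
Rearranging, k^(1−α) = s / (n + g + δ).
k^0.51 = 0.13 / (0.003 + 0.007 + 0.058) = 0.13 / 0.068 = 1.9118
k* = 1.9118^(1/0.51) ≈ 3.5633
y* = (k*)^α = 3.5633^0.49 ≈ 1.8638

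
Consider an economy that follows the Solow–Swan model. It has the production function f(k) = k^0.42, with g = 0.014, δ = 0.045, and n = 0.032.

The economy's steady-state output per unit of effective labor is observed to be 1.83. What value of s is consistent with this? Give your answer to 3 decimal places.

s ≈ 0.210

In steady state, investment equals break-even investment: s·k^α = (n + g + δ)·k.
Since y* = [s/(n + g + δ)]^(α/(1−α)), we have s/(n + g + δ) = (y*)^((1−α)/α) = 1.83^1.381 = 2.3038.
Therefore s = 2.3038 × (n + g + δ) = 2.3038 × 0.091 = 0.2096.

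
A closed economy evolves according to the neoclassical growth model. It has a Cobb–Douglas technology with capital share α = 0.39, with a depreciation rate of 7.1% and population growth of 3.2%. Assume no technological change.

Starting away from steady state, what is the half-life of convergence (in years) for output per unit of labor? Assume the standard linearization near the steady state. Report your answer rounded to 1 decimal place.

Near the steady state the convergence rate is λ = (1 − α)(n + δ).
λ = (1 − 0.39) × 0.103 = 0.61 × 0.103 = 0.06283
Half-life = ln 2 / λ = 0.6931 / 0.06283 ≈ 11.03 years

about 11.0 years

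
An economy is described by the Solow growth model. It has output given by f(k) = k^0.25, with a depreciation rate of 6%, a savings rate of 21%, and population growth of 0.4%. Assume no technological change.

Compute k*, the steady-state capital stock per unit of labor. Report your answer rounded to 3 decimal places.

Steady state requires s·f(k) = (n + δ)·k, i.e. s·k^α = (n + δ)·k.
Rearranging, k^(1−α) = s / (n + δ).
k^0.75 = 0.21 / (0.004 + 0.060) = 0.21 / 0.064 = 3.2813
k* = 3.2813^(1/0.75) ≈ 4.8760

k* ≈ 4.876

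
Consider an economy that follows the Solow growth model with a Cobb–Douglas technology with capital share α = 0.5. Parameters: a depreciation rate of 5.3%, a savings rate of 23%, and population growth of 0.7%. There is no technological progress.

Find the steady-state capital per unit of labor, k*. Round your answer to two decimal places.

k* ≈ 14.69

Steady state requires s·f(k) = (n + δ)·k, i.e. s·k^α = (n + δ)·k.
Dividing both sides by k: k^(1−α) = s / (n + δ).
k^0.5 = 0.23 / (0.007 + 0.053) = 0.23 / 0.060 = 3.8333
k* = 3.8333^(1/0.5) ≈ 14.6942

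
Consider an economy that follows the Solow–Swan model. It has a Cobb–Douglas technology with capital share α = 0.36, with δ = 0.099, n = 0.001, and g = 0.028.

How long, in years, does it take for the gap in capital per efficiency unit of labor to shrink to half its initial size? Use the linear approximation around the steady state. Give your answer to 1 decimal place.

about 8.5 years

Near the steady state the convergence rate is λ = (1 − α)(n + g + δ).
λ = (1 − 0.36) × 0.128 = 0.64 × 0.128 = 0.08192
Half-life = ln 2 / λ = 0.6931 / 0.08192 ≈ 8.46 years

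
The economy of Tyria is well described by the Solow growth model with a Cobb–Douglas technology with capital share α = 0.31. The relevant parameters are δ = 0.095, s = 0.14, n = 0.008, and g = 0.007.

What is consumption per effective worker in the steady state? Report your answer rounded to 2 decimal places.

c* = 0.96

In steady state, investment equals break-even investment: s·k^α = (n + g + δ)·k.
Rearranging, k^(1−α) = s / (n + g + δ).
k^0.69 = 0.14 / (0.008 + 0.007 + 0.095) = 0.14 / 0.110 = 1.2727
k* = 1.2727^(1/0.69) ≈ 1.4183
y* = (k*)^α = 1.4183^0.31 ≈ 1.1144
c* = (1 − s)·y* = (1 − 0.14) × 1.1144 ≈ 0.9584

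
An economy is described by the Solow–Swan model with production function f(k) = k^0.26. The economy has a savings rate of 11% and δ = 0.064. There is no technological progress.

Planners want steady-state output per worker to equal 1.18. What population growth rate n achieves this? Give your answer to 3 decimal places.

Steady state requires s·f(k) = (n + δ)·k, i.e. s·k^α = (n + δ)·k.
Since y* = [s/(n + δ)]^(α/(1−α)), we have s/(n + δ) = (y*)^((1−α)/α) = 1.18^2.8462 = 1.6017.
Therefore n + δ = s / 1.6017 = 0.11 / 1.6017 = 0.0687, so n = 0.0687 − 0.064 = 0.0047.

n ≈ 0.005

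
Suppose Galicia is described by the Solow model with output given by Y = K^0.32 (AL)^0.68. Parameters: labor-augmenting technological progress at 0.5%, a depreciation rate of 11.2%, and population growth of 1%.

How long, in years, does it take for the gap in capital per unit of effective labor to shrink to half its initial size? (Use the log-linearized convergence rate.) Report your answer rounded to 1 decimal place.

Near the steady state the convergence rate is λ = (1 − α)(n + g + δ).
λ = (1 − 0.32) × 0.127 = 0.68 × 0.127 = 0.08636
Half-life = ln 2 / λ = 0.6931 / 0.08636 ≈ 8.03 years

half-life ≈ 8.0 years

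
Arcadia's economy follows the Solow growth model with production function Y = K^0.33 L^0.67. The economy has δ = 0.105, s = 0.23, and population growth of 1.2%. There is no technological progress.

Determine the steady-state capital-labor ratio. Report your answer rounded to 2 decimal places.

k* ≈ 2.74

Steady state requires s·f(k) = (n + δ)·k, i.e. s·k^α = (n + δ)·k.
Rearranging, k^(1−α) = s / (n + δ).
k^0.67 = 0.23 / (0.012 + 0.105) = 0.23 / 0.117 = 1.9658
k* = 1.9658^(1/0.67) ≈ 2.7423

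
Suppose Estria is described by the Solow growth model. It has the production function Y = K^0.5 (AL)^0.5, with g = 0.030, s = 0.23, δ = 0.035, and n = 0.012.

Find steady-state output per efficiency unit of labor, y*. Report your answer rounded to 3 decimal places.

y* = 2.987

In steady state, investment equals break-even investment: s·k^α = (n + g + δ)·k.
Rearranging, k^(1−α) = s / (n + g + δ).
k^0.5 = 0.23 / (0.012 + 0.030 + 0.035) = 0.23 / 0.077 = 2.9870
k* = 2.9870^(1/0.5) ≈ 8.9222
y* = (k*)^α = 8.9222^0.5 ≈ 2.9870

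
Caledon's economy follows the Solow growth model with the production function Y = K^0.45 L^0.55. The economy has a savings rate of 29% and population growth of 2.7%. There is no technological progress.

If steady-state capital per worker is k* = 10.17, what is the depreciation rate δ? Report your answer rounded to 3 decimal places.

Steady state requires s·f(k) = (n + δ)·k, i.e. s·k^α = (n + δ)·k.
So s / (n + δ) = (k*)^(1−α) = 10.17^0.55 = 3.5812.
Therefore n + δ = s / 3.5812 = 0.29 / 3.5812 = 0.0810, so δ = 0.0810 − 0.027 = 0.0540.

δ ≈ 0.054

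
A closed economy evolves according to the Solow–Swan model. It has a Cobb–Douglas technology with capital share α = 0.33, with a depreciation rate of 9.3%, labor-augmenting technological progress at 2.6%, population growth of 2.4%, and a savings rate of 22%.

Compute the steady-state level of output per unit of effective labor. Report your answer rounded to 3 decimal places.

In steady state, investment equals break-even investment: s·k^α = (n + g + δ)·k.
Dividing both sides by k: k^(1−α) = s / (n + g + δ).
k^0.67 = 0.22 / (0.024 + 0.026 + 0.093) = 0.22 / 0.143 = 1.5385
k* = 1.5385^(1/0.67) ≈ 1.9022
y* = (k*)^α = 1.9022^0.33 ≈ 1.2364

y* = 1.236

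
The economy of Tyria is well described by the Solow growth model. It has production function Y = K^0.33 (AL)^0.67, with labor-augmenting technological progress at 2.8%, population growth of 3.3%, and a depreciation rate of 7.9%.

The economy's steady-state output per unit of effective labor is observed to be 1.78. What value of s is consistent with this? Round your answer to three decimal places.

At the steady state, Δk = 0, so s·k^α = (n + g + δ)·k.
Since y* = [s/(n + g + δ)]^(α/(1−α)), we have s/(n + g + δ) = (y*)^((1−α)/α) = 1.78^2.0303 = 3.2242.
Therefore s = 3.2242 × (n + g + δ) = 3.2242 × 0.140 = 0.4514.

s ≈ 0.451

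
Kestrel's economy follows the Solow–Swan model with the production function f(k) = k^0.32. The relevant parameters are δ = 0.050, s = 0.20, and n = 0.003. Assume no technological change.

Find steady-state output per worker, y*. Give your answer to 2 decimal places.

y* ≈ 1.87

Steady state requires s·f(k) = (n + δ)·k, i.e. s·k^α = (n + δ)·k.
Dividing both sides by k: k^(1−α) = s / (n + δ).
k^0.68 = 0.20 / (0.003 + 0.050) = 0.20 / 0.053 = 3.7736
k* = 3.7736^(1/0.68) ≈ 7.0497
y* = (k*)^α = 7.0497^0.32 ≈ 1.8682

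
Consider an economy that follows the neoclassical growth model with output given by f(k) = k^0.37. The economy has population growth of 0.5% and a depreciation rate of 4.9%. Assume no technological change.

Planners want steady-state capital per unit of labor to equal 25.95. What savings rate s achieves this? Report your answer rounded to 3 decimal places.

s ≈ 0.420

In steady state, investment equals break-even investment: s·k^α = (n + δ)·k.
So s / (n + δ) = (k*)^(1−α) = 25.95^0.63 = 7.7787.
Therefore s = 7.7787 × (n + δ) = 7.7787 × 0.054 = 0.4200.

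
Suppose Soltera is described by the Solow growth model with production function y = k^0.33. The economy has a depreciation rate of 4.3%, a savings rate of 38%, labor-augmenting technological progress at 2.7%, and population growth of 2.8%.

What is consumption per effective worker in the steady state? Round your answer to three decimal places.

c* = 1.209

Steady state requires s·f(k) = (n + g + δ)·k, i.e. s·k^α = (n + g + δ)·k.
Dividing both sides by k: k^(1−α) = s / (n + g + δ).
k^0.67 = 0.38 / (0.028 + 0.027 + 0.043) = 0.38 / 0.098 = 3.8776
k* = 3.8776^(1/0.67) ≈ 7.5588
y* = (k*)^α = 7.5588^0.33 ≈ 1.9493
c* = (1 − s)·y* = (1 − 0.38) × 1.9493 ≈ 1.2086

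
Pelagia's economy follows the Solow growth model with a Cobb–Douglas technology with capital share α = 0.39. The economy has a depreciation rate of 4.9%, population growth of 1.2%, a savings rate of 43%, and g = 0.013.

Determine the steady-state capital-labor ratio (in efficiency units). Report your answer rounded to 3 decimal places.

Steady state requires s·f(k) = (n + g + δ)·k, i.e. s·k^α = (n + g + δ)·k.
Dividing both sides by k: k^(1−α) = s / (n + g + δ).
k^0.61 = 0.43 / (0.012 + 0.013 + 0.049) = 0.43 / 0.074 = 5.8108
k* = 5.8108^(1/0.61) ≈ 17.8997

k* ≈ 17.900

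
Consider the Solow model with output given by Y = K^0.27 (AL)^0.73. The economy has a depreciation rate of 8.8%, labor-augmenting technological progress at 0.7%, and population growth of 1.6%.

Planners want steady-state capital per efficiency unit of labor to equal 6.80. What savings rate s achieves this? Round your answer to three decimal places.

In steady state, investment equals break-even investment: s·k^α = (n + g + δ)·k.
So s / (n + g + δ) = (k*)^(1−α) = 6.80^0.73 = 4.0526.
Therefore s = 4.0526 × (n + g + δ) = 4.0526 × 0.111 = 0.4498.

s ≈ 0.450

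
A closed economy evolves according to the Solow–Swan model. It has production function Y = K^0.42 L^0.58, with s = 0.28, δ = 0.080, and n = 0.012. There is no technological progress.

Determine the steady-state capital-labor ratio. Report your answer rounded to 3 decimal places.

k* ≈ 6.814

Steady state requires s·f(k) = (n + δ)·k, i.e. s·k^α = (n + δ)·k.
Rearranging, k^(1−α) = s / (n + δ).
k^0.58 = 0.28 / (0.012 + 0.080) = 0.28 / 0.092 = 3.0435
k* = 3.0435^(1/0.58) ≈ 6.8140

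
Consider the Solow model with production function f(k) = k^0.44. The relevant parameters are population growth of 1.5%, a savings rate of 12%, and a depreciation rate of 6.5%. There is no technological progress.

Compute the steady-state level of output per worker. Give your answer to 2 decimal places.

y* = 1.38

Steady state requires s·f(k) = (n + δ)·k, i.e. s·k^α = (n + δ)·k.
Rearranging, k^(1−α) = s / (n + δ).
k^0.56 = 0.12 / (0.015 + 0.065) = 0.12 / 0.080 = 1.5000
k* = 1.5000^(1/0.56) ≈ 2.0628
y* = (k*)^α = 2.0628^0.44 ≈ 1.3752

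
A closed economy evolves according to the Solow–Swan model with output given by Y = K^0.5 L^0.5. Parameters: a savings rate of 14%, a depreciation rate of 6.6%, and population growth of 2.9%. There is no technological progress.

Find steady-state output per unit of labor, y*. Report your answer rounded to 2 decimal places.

Steady state requires s·f(k) = (n + δ)·k, i.e. s·k^α = (n + δ)·k.
Dividing both sides by k: k^(1−α) = s / (n + δ).
k^0.5 = 0.14 / (0.029 + 0.066) = 0.14 / 0.095 = 1.4737
k* = 1.4737^(1/0.5) ≈ 2.1718
y* = (k*)^α = 2.1718^0.5 ≈ 1.4737

y* = 1.47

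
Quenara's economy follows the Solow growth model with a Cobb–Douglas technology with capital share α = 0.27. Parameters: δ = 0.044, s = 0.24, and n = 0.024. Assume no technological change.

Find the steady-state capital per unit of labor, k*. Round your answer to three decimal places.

At the steady state, Δk = 0, so s·k^α = (n + δ)·k.
Rearranging, k^(1−α) = s / (n + δ).
k^0.73 = 0.24 / (0.024 + 0.044) = 0.24 / 0.068 = 3.5294
k* = 3.5294^(1/0.73) ≈ 5.6270

k* ≈ 5.627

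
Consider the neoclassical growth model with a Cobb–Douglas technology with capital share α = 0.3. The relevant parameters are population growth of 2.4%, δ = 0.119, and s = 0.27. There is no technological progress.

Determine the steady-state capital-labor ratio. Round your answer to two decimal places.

k* = 2.48

Steady state requires s·f(k) = (n + δ)·k, i.e. s·k^α = (n + δ)·k.
Dividing both sides by k: k^(1−α) = s / (n + δ).
k^0.7 = 0.27 / (0.024 + 0.119) = 0.27 / 0.143 = 1.8881
k* = 1.8881^(1/0.7) ≈ 2.4793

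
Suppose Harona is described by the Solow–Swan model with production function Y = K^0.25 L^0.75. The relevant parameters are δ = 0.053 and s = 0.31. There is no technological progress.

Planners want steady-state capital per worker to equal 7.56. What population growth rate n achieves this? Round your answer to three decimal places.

In steady state, investment equals break-even investment: s·k^α = (n + δ)·k.
So s / (n + δ) = (k*)^(1−α) = 7.56^0.75 = 4.5592.
Therefore n + δ = s / 4.5592 = 0.31 / 4.5592 = 0.0680, so n = 0.0680 − 0.053 = 0.0150.

n ≈ 0.015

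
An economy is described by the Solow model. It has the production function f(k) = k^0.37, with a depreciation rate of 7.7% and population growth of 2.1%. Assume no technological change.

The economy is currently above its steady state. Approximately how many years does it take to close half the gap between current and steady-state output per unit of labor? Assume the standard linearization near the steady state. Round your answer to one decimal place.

Near the steady state the convergence rate is λ = (1 − α)(n + δ).
λ = (1 − 0.37) × 0.098 = 0.63 × 0.098 = 0.06174
Half-life = ln 2 / λ = 0.6931 / 0.06174 ≈ 11.23 years

t_½ ≈ 11.2 years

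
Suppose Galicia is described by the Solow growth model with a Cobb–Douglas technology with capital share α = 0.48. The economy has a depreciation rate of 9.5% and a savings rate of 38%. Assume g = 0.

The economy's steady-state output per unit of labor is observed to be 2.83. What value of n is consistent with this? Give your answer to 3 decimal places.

In steady state, investment equals break-even investment: s·k^α = (n + δ)·k.
Since y* = [s/(n + δ)]^(α/(1−α)), we have s/(n + δ) = (y*)^((1−α)/α) = 2.83^1.0833 = 3.0862.
Therefore n + δ = s / 3.0862 = 0.38 / 3.0862 = 0.1231, so n = 0.1231 − 0.095 = 0.0281.

n ≈ 0.028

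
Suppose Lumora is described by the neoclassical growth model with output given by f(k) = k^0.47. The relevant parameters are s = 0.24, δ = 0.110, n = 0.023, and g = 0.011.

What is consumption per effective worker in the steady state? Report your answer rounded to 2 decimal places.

c* = 1.20

In steady state, investment equals break-even investment: s·k^α = (n + g + δ)·k.
Dividing both sides by k: k^(1−α) = s / (n + g + δ).
k^0.53 = 0.24 / (0.023 + 0.011 + 0.110) = 0.24 / 0.144 = 1.6667
k* = 1.6667^(1/0.53) ≈ 2.6218
y* = (k*)^α = 2.6218^0.47 ≈ 1.5730
c* = (1 − s)·y* = (1 − 0.24) × 1.5730 ≈ 1.1955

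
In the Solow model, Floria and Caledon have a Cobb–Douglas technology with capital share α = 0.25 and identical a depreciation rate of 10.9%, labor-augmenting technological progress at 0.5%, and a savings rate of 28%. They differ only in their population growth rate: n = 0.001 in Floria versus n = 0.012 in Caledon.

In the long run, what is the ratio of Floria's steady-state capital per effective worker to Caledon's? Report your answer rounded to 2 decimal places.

ratio ≈ 1.13

Steady-state k* = [s/(n + g + δ)]^(1/(1−α)), so the ratio is [ (s_F/(n + g + δ)_F) / (s_C/(n + g + δ)_C) ]^1.3333.
s_F/(n + g + δ)_F = 0.28/0.115 = 2.4348; s_C/(n + g + δ)_C = 0.28/0.126 = 2.2222.
Ratio = (2.4348/2.2222)^1.3333 = 1.0957^1.3333 ≈ 1.1296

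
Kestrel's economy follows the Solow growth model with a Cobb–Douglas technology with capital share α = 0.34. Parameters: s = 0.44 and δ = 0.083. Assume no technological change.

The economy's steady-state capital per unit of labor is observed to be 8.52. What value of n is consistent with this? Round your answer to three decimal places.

n ≈ 0.024

Steady state requires s·f(k) = (n + δ)·k, i.e. s·k^α = (n + δ)·k.
So s / (n + δ) = (k*)^(1−α) = 8.52^0.66 = 4.1124.
Therefore n + δ = s / 4.1124 = 0.44 / 4.1124 = 0.1070, so n = 0.1070 − 0.083 = 0.0240.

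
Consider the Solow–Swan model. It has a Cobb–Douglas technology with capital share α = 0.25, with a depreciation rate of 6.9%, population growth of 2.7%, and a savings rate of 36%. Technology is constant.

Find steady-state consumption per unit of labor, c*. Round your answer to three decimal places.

c* = 0.994

At the steady state, Δk = 0, so s·k^α = (n + δ)·k.
Rearranging, k^(1−α) = s / (n + δ).
k^0.75 = 0.36 / (0.027 + 0.069) = 0.36 / 0.096 = 3.7500
k* = 3.7500^(1/0.75) ≈ 5.8261
y* = (k*)^α = 5.8261^0.25 ≈ 1.5536
c* = (1 − s)·y* = (1 − 0.36) × 1.5536 ≈ 0.9943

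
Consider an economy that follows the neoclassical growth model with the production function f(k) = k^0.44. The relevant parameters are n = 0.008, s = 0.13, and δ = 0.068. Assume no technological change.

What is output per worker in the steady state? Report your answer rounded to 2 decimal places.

y* ≈ 1.52

At the steady state, Δk = 0, so s·k^α = (n + δ)·k.
Rearranging, k^(1−α) = s / (n + δ).
k^0.56 = 0.13 / (0.008 + 0.068) = 0.13 / 0.076 = 1.7105
k* = 1.7105^(1/0.56) ≈ 2.6079
y* = (k*)^α = 2.6079^0.44 ≈ 1.5246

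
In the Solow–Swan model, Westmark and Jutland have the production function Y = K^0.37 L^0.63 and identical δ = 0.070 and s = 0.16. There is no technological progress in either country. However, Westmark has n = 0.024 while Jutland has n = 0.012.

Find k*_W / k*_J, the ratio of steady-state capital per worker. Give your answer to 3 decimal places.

k*_W / k*_J ≈ 0.805

Steady-state k* = [s/(n + δ)]^(1/(1−α)), so the ratio is [ (s_W/(n + δ)_W) / (s_J/(n + δ)_J) ]^1.5873.
s_W/(n + δ)_W = 0.16/0.094 = 1.7021; s_J/(n + δ)_J = 0.16/0.082 = 1.9512.
Ratio = (1.7021/1.9512)^1.5873 = 0.8723^1.5873 ≈ 0.8050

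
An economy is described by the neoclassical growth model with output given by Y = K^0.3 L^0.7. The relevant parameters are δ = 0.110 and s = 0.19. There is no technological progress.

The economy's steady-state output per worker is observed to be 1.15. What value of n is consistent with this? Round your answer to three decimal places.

At the steady state, Δk = 0, so s·k^α = (n + δ)·k.
Since y* = [s/(n + δ)]^(α/(1−α)), we have s/(n + δ) = (y*)^((1−α)/α) = 1.15^2.3333 = 1.3856.
Therefore n + δ = s / 1.3856 = 0.19 / 1.3856 = 0.1371, so n = 0.1371 − 0.110 = 0.0271.

n ≈ 0.027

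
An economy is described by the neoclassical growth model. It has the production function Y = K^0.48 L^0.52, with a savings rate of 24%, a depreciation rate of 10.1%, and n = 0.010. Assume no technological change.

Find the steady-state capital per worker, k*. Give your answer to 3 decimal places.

At the steady state, Δk = 0, so s·k^α = (n + δ)·k.
Rearranging, k^(1−α) = s / (n + δ).
k^0.52 = 0.24 / (0.010 + 0.101) = 0.24 / 0.111 = 2.1622
k* = 2.1622^(1/0.52) ≈ 4.4059

k* ≈ 4.406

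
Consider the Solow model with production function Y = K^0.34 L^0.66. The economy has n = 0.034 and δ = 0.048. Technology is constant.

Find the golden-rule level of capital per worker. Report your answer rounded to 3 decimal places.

k_gold ≈ 8.627

The golden rule sets f'(k) = n + δ, i.e. α·k^(α−1) = n + δ.
So k^(1−α) = α / (n + δ) = 0.34 / 0.082 = 4.1463.
k_gold = 4.1463^(1/0.66) ≈ 8.6268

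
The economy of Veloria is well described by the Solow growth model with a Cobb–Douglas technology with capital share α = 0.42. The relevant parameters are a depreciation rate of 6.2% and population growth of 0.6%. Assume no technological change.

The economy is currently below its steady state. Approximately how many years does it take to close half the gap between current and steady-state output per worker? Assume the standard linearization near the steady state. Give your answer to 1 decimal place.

Near the steady state the convergence rate is λ = (1 − α)(n + δ).
λ = (1 − 0.42) × 0.068 = 0.58 × 0.068 = 0.03944
Half-life = ln 2 / λ = 0.6931 / 0.03944 ≈ 17.57 years

t_½ ≈ 17.6 years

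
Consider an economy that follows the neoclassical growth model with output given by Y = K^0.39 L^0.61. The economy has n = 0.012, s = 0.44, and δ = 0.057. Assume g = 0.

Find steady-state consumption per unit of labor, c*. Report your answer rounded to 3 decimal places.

Steady state requires s·f(k) = (n + δ)·k, i.e. s·k^α = (n + δ)·k.
Rearranging, k^(1−α) = s / (n + δ).
k^0.61 = 0.44 / (0.012 + 0.057) = 0.44 / 0.069 = 6.3768
k* = 6.3768^(1/0.61) ≈ 20.8459
y* = (k*)^α = 20.8459^0.39 ≈ 3.2690
c* = (1 − s)·y* = (1 − 0.44) × 3.2690 ≈ 1.8306

c* = 1.831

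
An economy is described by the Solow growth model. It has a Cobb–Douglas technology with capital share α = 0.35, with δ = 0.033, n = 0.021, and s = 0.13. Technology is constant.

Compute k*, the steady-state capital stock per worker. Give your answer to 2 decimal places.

In steady state, investment equals break-even investment: s·k^α = (n + δ)·k.
Dividing both sides by k: k^(1−α) = s / (n + δ).
k^0.65 = 0.13 / (0.021 + 0.033) = 0.13 / 0.054 = 2.4074
k* = 2.4074^(1/0.65) ≈ 3.8636

k* = 3.86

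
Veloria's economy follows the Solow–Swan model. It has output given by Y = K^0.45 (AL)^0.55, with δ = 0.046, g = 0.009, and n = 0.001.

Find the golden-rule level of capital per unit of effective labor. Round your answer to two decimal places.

The golden rule sets f'(k) = n + g + δ, i.e. α·k^(α−1) = n + g + δ.
So k^(1−α) = α / (n + g + δ) = 0.45 / 0.056 = 8.0357.
k_gold = 8.0357^(1/0.55) ≈ 44.2077

k_gold ≈ 44.21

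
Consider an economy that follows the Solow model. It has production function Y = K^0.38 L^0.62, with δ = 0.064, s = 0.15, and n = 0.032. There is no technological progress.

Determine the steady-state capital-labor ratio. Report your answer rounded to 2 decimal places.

In steady state, investment equals break-even investment: s·k^α = (n + δ)·k.
Rearranging, k^(1−α) = s / (n + δ).
k^0.62 = 0.15 / (0.032 + 0.064) = 0.15 / 0.096 = 1.5625
k* = 1.5625^(1/0.62) ≈ 2.0541

k* = 2.05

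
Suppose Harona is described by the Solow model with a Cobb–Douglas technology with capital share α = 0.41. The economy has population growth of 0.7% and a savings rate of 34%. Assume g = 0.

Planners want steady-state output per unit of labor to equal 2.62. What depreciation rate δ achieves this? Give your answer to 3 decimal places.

δ ≈ 0.078

In steady state, investment equals break-even investment: s·k^α = (n + δ)·k.
Since y* = [s/(n + δ)]^(α/(1−α)), we have s/(n + δ) = (y*)^((1−α)/α) = 2.62^1.439 = 3.9989.
Therefore n + δ = s / 3.9989 = 0.34 / 3.9989 = 0.0850, so δ = 0.0850 − 0.007 = 0.0780.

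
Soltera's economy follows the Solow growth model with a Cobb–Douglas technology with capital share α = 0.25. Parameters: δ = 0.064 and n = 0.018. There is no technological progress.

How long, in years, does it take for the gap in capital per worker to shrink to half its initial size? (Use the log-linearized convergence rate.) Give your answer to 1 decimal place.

Near the steady state the convergence rate is λ = (1 − α)(n + δ).
λ = (1 − 0.25) × 0.082 = 0.75 × 0.082 = 0.0615
Half-life = ln 2 / λ = 0.6931 / 0.0615 ≈ 11.27 years

t_½ ≈ 11.3 years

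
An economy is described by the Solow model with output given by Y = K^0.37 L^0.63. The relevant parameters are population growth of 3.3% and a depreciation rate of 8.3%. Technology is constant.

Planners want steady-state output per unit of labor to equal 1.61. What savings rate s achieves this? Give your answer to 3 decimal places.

At the steady state, Δk = 0, so s·k^α = (n + δ)·k.
Since y* = [s/(n + δ)]^(α/(1−α)), we have s/(n + δ) = (y*)^((1−α)/α) = 1.61^1.7027 = 2.2499.
Therefore s = 2.2499 × (n + δ) = 2.2499 × 0.116 = 0.2610.

s ≈ 0.261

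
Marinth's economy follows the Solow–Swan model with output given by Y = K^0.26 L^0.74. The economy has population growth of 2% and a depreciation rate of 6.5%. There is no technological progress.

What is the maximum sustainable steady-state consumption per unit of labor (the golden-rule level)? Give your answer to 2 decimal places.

c_gold ≈ 1.10

At the golden rule, f'(k) = n + δ, so α·k^(α−1) = n + δ and k_gold = (α/(n + δ))^(1/(1−α)).
k_gold = (0.26/0.085)^(1/0.74) = 3.0588^1.3514 ≈ 4.5308
c_gold = f(k_gold) − (n + δ)·k_gold = 1.4812 − 0.085×4.5308 ≈ 1.0961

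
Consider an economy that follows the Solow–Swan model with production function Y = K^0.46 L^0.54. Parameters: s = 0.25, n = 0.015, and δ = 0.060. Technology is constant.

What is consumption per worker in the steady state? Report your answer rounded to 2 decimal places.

At the steady state, Δk = 0, so s·k^α = (n + δ)·k.
Rearranging, k^(1−α) = s / (n + δ).
k^0.54 = 0.25 / (0.015 + 0.060) = 0.25 / 0.075 = 3.3333
k* = 3.3333^(1/0.54) ≈ 9.2958
y* = (k*)^α = 9.2958^0.46 ≈ 2.7888
c* = (1 − s)·y* = (1 − 0.25) × 2.7888 ≈ 2.0916

c* = 2.09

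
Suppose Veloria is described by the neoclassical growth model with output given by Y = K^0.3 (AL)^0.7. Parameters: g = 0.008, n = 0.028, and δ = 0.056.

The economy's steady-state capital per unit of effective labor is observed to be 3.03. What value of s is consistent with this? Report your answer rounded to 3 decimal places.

s ≈ 0.200

Steady state requires s·f(k) = (n + g + δ)·k, i.e. s·k^α = (n + g + δ)·k.
So s / (n + g + δ) = (k*)^(1−α) = 3.03^0.7 = 2.1728.
Therefore s = 2.1728 × (n + g + δ) = 2.1728 × 0.092 = 0.1999.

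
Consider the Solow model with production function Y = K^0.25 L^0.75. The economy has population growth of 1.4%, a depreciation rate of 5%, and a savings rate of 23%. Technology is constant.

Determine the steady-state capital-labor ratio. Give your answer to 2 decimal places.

In steady state, investment equals break-even investment: s·k^α = (n + δ)·k.
Rearranging, k^(1−α) = s / (n + δ).
k^0.75 = 0.23 / (0.014 + 0.050) = 0.23 / 0.064 = 3.5938
k* = 3.5938^(1/0.75) ≈ 5.5048

k* ≈ 5.50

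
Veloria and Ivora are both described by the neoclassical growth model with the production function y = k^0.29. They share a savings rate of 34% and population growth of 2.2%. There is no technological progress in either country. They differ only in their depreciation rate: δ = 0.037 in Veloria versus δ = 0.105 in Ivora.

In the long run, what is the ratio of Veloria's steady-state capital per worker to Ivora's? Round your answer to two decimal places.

Steady-state k* = [s/(n + δ)]^(1/(1−α)), so the ratio is [ (s_V/(n + δ)_V) / (s_I/(n + δ)_I) ]^1.4085.
s_V/(n + δ)_V = 0.34/0.059 = 5.7627; s_I/(n + δ)_I = 0.34/0.127 = 2.6772.
Ratio = (5.7627/2.6772)^1.4085 = 2.1525^1.4085 ≈ 2.9441

ratio ≈ 2.94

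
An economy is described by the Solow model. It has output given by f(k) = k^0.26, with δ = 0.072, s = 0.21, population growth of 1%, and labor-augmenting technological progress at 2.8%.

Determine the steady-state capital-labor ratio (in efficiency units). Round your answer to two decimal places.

k* ≈ 2.40

At the steady state, Δk = 0, so s·k^α = (n + g + δ)·k.
Rearranging, k^(1−α) = s / (n + g + δ).
k^0.74 = 0.21 / (0.010 + 0.028 + 0.072) = 0.21 / 0.110 = 1.9091
k* = 1.9091^(1/0.74) ≈ 2.3961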